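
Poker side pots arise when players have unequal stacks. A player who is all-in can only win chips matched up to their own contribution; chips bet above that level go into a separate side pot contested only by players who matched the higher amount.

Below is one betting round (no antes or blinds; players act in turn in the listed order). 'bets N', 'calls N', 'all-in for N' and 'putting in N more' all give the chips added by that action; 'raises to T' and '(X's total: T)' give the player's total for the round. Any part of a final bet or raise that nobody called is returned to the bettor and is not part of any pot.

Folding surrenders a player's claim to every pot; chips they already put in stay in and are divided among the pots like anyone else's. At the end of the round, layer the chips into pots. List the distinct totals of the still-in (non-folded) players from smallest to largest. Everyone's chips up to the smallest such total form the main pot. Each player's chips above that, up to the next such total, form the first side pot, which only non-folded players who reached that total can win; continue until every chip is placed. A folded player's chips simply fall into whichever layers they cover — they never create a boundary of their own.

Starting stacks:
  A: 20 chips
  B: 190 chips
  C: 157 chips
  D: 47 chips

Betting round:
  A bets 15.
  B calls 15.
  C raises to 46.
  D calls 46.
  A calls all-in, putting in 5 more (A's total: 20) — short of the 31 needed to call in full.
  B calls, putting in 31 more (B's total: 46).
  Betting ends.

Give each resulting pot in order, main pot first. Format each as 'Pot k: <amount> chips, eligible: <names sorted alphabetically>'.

Pot 1: 80 chips, eligible: A, B, C, D
Pot 2: 78 chips, eligible: B, C, D

Derivation:
Contributions: A=20, B=46, C=46, D=46
Pot levels (distinct totals of non-folded players): 20, 46
Layer 1-20: 20 each from A, B, C, D = 20*4 = 80 chips; eligible A, B, C, D
Layer 21-46: 26 each from B, C, D = 26*3 = 78 chips; eligible B, C, D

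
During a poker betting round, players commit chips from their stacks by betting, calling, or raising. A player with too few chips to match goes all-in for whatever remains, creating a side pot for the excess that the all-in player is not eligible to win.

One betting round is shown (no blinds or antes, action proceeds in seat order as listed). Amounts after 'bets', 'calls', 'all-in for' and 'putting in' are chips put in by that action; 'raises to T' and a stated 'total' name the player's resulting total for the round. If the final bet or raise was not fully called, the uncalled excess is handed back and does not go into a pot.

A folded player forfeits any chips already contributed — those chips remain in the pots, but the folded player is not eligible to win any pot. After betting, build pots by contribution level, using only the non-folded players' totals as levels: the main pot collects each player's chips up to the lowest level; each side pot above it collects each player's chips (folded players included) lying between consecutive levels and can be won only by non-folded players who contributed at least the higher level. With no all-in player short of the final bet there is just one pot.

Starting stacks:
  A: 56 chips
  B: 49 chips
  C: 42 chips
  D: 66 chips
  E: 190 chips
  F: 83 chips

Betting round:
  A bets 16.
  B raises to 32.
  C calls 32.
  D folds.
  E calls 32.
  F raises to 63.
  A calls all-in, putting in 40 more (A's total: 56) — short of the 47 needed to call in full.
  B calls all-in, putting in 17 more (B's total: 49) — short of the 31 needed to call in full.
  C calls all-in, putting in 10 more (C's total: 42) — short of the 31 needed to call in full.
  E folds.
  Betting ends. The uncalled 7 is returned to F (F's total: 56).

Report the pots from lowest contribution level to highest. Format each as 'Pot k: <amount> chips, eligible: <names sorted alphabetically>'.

Pot 1: 200 chips, eligible: A, B, C, F
Pot 2: 21 chips, eligible: A, B, F
Pot 3: 14 chips, eligible: A, F

Derivation:
Contributions (after 7 returned to F): A=56, B=49, C=42, E=32, F=56
Folded: D, E
Pot levels (distinct totals of non-folded players): 42, 49, 56
Layer 1-42: A 42 + B 42 + C 42 + E 32 + F 42 = 200 chips; eligible A, B, C, F
Layer 43-49: 7 each from A, B, F = 7*3 = 21 chips; eligible A, B, F
Layer 50-56: 7 each from A, F = 7*2 = 14 chips; eligible A, F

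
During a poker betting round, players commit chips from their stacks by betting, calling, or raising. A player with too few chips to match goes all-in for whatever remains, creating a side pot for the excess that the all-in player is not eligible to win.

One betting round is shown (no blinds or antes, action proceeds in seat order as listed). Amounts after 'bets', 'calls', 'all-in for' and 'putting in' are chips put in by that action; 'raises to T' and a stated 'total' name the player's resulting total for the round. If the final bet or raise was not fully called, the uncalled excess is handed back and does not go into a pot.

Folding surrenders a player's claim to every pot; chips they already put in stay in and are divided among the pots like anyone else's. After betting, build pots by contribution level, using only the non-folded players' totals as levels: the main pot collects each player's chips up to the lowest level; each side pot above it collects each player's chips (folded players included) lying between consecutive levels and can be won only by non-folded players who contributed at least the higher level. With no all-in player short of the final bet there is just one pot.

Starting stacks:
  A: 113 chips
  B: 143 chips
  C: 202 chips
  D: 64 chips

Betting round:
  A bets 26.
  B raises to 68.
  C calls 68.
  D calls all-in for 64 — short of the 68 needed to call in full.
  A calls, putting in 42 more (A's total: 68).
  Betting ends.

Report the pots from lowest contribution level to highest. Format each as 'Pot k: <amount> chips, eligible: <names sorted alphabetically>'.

Pot 1: 256 chips, eligible: A, B, C, D
Pot 2: 12 chips, eligible: A, B, C

Derivation:
Contributions: A=68, B=68, C=68, D=64
Pot levels (distinct totals of non-folded players): 64, 68
Layer 1-64: 64 each from A, B, C, D = 64*4 = 256 chips; eligible A, B, C, D
Layer 65-68: 4 each from A, B, C = 4*3 = 12 chips; eligible A, B, C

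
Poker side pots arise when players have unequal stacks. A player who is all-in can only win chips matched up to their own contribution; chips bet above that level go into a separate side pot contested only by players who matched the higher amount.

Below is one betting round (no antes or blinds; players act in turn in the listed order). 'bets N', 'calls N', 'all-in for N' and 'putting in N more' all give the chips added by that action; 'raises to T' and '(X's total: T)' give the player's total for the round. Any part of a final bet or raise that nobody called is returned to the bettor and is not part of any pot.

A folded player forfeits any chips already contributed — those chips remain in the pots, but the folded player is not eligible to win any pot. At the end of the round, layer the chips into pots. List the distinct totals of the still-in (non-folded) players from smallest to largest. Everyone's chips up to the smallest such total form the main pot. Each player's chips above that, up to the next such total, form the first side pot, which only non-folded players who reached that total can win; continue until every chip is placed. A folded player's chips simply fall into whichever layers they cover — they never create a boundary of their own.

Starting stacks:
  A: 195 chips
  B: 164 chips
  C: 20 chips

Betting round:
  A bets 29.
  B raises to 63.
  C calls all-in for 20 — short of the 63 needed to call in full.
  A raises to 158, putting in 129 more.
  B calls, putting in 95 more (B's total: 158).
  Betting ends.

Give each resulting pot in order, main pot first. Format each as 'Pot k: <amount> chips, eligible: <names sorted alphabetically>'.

Pot 1: 60 chips, eligible: A, B, C
Pot 2: 276 chips, eligible: A, B

Derivation:
Contributions: A=158, B=158, C=20
Pot levels (distinct totals of non-folded players): 20, 158
Layer 1-20: 20 each from A, B, C = 20*3 = 60 chips; eligible A, B, C
Layer 21-158: 138 each from A, B = 138*2 = 276 chips; eligible A, B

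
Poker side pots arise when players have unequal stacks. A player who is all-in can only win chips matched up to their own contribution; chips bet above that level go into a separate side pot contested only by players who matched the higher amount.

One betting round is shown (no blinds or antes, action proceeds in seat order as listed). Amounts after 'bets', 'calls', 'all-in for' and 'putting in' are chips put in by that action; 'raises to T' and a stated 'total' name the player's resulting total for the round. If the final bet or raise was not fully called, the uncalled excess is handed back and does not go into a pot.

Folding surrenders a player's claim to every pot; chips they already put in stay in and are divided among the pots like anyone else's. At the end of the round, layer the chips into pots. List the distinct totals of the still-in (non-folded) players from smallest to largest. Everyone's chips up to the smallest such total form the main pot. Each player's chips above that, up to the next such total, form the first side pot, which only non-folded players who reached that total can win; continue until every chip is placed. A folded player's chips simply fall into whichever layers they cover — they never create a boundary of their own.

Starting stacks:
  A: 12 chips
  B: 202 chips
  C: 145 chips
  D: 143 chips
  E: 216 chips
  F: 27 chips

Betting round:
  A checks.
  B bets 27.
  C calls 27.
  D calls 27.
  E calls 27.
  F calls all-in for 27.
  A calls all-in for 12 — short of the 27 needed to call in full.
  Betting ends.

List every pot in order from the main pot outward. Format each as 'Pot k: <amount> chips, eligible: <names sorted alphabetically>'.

Pot 1: 72 chips, eligible: A, B, C, D, E, F
Pot 2: 75 chips, eligible: B, C, D, E, F

Derivation:
Contributions: A=12, B=27, C=27, D=27, E=27, F=27
Pot levels (distinct totals of non-folded players): 12, 27
Layer 1-12: 12 each from A, B, C, D, E, F = 12*6 = 72 chips; eligible A, B, C, D, E, F
Layer 13-27: 15 each from B, C, D, E, F = 15*5 = 75 chips; eligible B, C, D, E, F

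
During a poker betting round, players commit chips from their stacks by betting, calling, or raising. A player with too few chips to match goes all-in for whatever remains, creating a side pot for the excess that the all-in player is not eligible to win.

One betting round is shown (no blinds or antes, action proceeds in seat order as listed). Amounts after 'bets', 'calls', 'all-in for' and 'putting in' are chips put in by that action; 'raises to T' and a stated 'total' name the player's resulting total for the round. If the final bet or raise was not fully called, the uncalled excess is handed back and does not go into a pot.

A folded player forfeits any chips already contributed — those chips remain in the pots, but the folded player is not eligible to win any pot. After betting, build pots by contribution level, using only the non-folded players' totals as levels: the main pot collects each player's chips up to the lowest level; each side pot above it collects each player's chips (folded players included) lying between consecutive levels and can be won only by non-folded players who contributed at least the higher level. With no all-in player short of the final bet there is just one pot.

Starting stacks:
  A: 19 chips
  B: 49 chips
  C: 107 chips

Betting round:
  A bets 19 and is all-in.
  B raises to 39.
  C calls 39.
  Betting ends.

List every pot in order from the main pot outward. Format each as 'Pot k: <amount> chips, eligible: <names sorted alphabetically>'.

Pot 1: 57 chips, eligible: A, B, C
Pot 2: 40 chips, eligible: B, C

Derivation:
Contributions: A=19, B=39, C=39
Pot levels (distinct totals of non-folded players): 19, 39
Layer 1-19: 19 each from A, B, C = 19*3 = 57 chips; eligible A, B, C
Layer 20-39: 20 each from B, C = 20*2 = 40 chips; eligible B, C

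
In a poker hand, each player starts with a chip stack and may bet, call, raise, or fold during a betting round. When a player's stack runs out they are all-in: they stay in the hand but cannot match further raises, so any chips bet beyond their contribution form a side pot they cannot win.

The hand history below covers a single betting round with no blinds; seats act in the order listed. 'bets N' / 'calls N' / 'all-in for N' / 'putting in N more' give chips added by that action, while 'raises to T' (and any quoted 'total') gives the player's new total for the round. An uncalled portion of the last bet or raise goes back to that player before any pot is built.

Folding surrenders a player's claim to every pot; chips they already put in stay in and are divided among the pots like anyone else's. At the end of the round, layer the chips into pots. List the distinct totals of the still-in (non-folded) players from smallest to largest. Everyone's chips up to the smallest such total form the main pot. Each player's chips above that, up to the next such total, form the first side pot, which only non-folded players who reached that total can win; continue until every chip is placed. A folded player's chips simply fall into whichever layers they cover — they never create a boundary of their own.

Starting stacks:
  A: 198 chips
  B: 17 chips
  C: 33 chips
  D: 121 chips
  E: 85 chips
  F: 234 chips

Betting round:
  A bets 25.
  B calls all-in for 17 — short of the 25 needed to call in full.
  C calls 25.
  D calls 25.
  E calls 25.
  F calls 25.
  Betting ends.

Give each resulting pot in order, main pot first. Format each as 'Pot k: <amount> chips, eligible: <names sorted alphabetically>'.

Contributions: A=25, B=17, C=25, D=25, E=25, F=25
Pot levels (distinct totals of non-folded players): 17, 25
Layer 1-17: 17 each from A, B, C, D, E, F = 17*6 = 102 chips; eligible A, B, C, D, E, F
Layer 18-25: 8 each from A, C, D, E, F = 8*5 = 40 chips; eligible A, C, D, E, F

Pot 1: 102 chips, eligible: A, B, C, D, E, F
Pot 2: 40 chips, eligible: A, C, D, E, F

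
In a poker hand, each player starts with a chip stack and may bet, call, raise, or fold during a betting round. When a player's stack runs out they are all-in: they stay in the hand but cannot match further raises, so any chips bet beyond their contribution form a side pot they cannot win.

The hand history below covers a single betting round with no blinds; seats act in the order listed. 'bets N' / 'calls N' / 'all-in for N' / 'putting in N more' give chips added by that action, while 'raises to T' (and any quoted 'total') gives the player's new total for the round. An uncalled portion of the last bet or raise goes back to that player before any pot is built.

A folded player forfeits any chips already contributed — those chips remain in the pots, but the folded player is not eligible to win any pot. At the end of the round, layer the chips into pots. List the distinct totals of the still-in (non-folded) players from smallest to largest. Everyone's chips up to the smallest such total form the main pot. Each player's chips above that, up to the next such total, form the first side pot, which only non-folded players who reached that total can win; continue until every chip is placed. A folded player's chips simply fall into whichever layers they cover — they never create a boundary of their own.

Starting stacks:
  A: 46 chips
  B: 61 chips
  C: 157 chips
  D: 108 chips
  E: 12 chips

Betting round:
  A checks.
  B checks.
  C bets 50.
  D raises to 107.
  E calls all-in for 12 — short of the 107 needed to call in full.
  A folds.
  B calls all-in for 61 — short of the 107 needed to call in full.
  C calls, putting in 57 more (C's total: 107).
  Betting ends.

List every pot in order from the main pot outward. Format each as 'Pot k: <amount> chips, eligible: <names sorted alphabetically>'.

Contributions: B=61, C=107, D=107, E=12
Folded: A
Pot levels (distinct totals of non-folded players): 12, 61, 107
Layer 1-12: 12 each from B, C, D, E = 12*4 = 48 chips; eligible B, C, D, E
Layer 13-61: 49 each from B, C, D = 49*3 = 147 chips; eligible B, C, D
Layer 62-107: 46 each from C, D = 46*2 = 92 chips; eligible C, D

Pot 1: 48 chips, eligible: B, C, D, E
Pot 2: 147 chips, eligible: B, C, D
Pot 3: 92 chips, eligible: C, D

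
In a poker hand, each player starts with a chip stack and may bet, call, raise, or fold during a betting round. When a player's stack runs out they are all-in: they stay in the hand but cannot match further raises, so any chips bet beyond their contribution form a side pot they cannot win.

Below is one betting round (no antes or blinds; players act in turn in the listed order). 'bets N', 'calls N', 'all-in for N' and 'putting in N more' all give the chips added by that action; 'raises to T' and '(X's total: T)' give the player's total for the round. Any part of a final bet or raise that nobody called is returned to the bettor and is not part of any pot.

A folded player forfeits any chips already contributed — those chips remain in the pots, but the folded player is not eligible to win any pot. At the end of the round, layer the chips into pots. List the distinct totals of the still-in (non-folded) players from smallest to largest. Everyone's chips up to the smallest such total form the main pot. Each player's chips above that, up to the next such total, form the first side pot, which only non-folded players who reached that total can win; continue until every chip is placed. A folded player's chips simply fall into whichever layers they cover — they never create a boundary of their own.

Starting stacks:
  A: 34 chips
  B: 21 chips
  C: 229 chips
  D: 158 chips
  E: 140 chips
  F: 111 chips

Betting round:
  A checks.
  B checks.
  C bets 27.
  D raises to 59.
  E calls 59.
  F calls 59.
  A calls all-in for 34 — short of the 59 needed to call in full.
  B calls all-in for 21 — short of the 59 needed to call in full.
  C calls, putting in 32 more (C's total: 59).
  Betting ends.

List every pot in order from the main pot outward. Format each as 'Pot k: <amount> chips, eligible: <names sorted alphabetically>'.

Contributions: A=34, B=21, C=59, D=59, E=59, F=59
Pot levels (distinct totals of non-folded players): 21, 34, 59
Layer 1-21: 21 each from A, B, C, D, E, F = 21*6 = 126 chips; eligible A, B, C, D, E, F
Layer 22-34: 13 each from A, C, D, E, F = 13*5 = 65 chips; eligible A, C, D, E, F
Layer 35-59: 25 each from C, D, E, F = 25*4 = 100 chips; eligible C, D, E, F

Pot 1: 126 chips, eligible: A, B, C, D, E, F
Pot 2: 65 chips, eligible: A, C, D, E, F
Pot 3: 100 chips, eligible: C, D, E, F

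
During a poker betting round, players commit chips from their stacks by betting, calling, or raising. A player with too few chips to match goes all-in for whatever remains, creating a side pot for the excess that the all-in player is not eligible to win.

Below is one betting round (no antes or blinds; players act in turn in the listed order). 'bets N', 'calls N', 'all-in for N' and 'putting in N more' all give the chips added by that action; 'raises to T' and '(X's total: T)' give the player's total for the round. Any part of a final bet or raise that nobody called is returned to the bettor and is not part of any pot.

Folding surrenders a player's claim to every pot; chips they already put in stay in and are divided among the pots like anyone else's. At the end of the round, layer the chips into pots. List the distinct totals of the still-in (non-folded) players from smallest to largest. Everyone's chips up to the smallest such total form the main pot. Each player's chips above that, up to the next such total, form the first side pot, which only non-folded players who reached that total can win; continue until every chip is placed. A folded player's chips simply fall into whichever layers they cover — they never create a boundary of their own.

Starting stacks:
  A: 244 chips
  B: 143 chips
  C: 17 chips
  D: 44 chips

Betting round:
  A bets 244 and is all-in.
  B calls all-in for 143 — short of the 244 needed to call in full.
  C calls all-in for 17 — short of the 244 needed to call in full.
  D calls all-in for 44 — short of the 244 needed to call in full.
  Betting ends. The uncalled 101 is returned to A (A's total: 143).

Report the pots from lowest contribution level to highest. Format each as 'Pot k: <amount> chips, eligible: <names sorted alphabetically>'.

Pot 1: 68 chips, eligible: A, B, C, D
Pot 2: 81 chips, eligible: A, B, D
Pot 3: 198 chips, eligible: A, B

Derivation:
Contributions (after 101 returned to A): A=143, B=143, C=17, D=44
Pot levels (distinct totals of non-folded players): 17, 44, 143
Layer 1-17: 17 each from A, B, C, D = 17*4 = 68 chips; eligible A, B, C, D
Layer 18-44: 27 each from A, B, D = 27*3 = 81 chips; eligible A, B, D
Layer 45-143: 99 each from A, B = 99*2 = 198 chips; eligible A, B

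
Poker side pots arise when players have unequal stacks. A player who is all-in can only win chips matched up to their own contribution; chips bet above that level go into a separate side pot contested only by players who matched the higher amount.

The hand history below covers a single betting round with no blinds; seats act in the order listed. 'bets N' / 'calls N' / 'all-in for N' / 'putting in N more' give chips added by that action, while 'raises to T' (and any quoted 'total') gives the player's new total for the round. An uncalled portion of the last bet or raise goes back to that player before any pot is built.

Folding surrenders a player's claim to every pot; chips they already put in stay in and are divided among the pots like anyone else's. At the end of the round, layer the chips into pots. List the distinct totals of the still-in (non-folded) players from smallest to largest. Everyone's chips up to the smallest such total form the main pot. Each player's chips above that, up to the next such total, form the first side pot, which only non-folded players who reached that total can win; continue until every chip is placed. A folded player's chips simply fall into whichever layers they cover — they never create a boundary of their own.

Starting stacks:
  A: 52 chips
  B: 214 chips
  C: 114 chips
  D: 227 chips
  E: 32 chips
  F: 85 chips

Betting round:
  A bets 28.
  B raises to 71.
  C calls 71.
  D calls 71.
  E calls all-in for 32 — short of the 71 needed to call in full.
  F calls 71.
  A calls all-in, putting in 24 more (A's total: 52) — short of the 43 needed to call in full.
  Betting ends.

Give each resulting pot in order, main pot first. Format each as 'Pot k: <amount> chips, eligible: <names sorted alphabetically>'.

Contributions: A=52, B=71, C=71, D=71, E=32, F=71
Pot levels (distinct totals of non-folded players): 32, 52, 71
Layer 1-32: 32 each from A, B, C, D, E, F = 32*6 = 192 chips; eligible A, B, C, D, E, F
Layer 33-52: 20 each from A, B, C, D, F = 20*5 = 100 chips; eligible A, B, C, D, F
Layer 53-71: 19 each from B, C, D, F = 19*4 = 76 chips; eligible B, C, D, F

Pot 1: 192 chips, eligible: A, B, C, D, E, F
Pot 2: 100 chips, eligible: A, B, C, D, F
Pot 3: 76 chips, eligible: B, C, D, F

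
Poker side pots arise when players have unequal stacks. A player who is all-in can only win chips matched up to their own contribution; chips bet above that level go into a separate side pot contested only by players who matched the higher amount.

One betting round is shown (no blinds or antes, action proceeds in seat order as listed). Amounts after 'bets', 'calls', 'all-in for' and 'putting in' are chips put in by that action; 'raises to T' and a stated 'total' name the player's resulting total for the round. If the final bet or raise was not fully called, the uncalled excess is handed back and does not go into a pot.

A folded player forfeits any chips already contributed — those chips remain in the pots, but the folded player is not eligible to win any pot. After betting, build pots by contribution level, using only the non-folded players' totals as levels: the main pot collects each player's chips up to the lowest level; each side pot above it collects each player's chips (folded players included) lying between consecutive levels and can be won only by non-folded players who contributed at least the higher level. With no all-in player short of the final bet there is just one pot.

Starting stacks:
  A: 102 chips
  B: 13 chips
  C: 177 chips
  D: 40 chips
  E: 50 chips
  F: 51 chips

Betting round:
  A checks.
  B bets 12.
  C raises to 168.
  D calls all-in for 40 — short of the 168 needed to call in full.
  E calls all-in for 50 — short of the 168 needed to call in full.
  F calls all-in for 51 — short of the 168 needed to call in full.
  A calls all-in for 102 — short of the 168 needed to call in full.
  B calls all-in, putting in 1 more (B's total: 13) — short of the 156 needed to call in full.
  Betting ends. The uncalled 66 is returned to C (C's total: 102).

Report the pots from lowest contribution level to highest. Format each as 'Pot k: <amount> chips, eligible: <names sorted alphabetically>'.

Contributions (after 66 returned to C): A=102, B=13, C=102, D=40, E=50, F=51
Pot levels (distinct totals of non-folded players): 13, 40, 50, 51, 102
Layer 1-13: 13 each from A, B, C, D, E, F = 13*6 = 78 chips; eligible A, B, C, D, E, F
Layer 14-40: 27 each from A, C, D, E, F = 27*5 = 135 chips; eligible A, C, D, E, F
Layer 41-50: 10 each from A, C, E, F = 10*4 = 40 chips; eligible A, C, E, F
Layer 51-51: 1 each from A, C, F = 1*3 = 3 chips; eligible A, C, F
Layer 52-102: 51 each from A, C = 51*2 = 102 chips; eligible A, C

Pot 1: 78 chips, eligible: A, B, C, D, E, F
Pot 2: 135 chips, eligible: A, C, D, E, F
Pot 3: 40 chips, eligible: A, C, E, F
Pot 4: 3 chips, eligible: A, C, F
Pot 5: 102 chips, eligible: A, C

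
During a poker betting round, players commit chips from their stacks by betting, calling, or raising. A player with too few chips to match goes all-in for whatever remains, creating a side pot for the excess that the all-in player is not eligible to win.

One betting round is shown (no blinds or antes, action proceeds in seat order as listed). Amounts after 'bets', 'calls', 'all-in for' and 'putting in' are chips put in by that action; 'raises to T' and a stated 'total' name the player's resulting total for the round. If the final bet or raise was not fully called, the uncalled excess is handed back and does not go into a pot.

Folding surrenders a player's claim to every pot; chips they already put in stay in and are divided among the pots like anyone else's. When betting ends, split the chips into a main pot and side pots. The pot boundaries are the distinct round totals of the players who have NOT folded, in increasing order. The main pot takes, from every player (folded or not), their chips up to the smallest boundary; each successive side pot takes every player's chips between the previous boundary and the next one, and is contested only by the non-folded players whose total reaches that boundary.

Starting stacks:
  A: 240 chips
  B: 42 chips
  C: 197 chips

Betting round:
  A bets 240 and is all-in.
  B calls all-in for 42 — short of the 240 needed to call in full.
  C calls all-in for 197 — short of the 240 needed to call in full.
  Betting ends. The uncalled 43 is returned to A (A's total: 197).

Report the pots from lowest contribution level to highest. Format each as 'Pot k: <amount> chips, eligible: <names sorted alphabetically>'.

Contributions (after 43 returned to A): A=197, B=42, C=197
Pot levels (distinct totals of non-folded players): 42, 197
Layer 1-42: 42 each from A, B, C = 42*3 = 126 chips; eligible A, B, C
Layer 43-197: 155 each from A, C = 155*2 = 310 chips; eligible A, C

Pot 1: 126 chips, eligible: A, B, C
Pot 2: 310 chips, eligible: A, C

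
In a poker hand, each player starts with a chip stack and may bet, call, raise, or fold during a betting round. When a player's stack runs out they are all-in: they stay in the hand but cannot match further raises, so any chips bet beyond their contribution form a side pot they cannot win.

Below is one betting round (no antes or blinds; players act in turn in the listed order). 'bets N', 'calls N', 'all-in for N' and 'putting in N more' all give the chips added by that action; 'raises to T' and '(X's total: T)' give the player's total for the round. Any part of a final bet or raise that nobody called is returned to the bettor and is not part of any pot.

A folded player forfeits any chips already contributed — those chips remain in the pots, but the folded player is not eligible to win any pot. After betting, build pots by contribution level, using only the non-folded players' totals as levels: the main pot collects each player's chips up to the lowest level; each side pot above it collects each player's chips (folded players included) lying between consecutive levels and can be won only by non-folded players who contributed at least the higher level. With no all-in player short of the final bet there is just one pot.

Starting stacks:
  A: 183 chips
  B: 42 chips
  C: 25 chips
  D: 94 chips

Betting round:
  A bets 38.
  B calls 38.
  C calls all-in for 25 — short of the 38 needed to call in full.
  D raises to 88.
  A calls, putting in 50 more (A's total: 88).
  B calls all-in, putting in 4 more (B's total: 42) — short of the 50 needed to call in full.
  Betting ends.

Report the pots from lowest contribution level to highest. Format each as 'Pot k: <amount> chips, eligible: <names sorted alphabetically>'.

Contributions: A=88, B=42, C=25, D=88
Pot levels (distinct totals of non-folded players): 25, 42, 88
Layer 1-25: 25 each from A, B, C, D = 25*4 = 100 chips; eligible A, B, C, D
Layer 26-42: 17 each from A, B, D = 17*3 = 51 chips; eligible A, B, D
Layer 43-88: 46 each from A, D = 46*2 = 92 chips; eligible A, D

Pot 1: 100 chips, eligible: A, B, C, D
Pot 2: 51 chips, eligible: A, B, D
Pot 3: 92 chips, eligible: A, D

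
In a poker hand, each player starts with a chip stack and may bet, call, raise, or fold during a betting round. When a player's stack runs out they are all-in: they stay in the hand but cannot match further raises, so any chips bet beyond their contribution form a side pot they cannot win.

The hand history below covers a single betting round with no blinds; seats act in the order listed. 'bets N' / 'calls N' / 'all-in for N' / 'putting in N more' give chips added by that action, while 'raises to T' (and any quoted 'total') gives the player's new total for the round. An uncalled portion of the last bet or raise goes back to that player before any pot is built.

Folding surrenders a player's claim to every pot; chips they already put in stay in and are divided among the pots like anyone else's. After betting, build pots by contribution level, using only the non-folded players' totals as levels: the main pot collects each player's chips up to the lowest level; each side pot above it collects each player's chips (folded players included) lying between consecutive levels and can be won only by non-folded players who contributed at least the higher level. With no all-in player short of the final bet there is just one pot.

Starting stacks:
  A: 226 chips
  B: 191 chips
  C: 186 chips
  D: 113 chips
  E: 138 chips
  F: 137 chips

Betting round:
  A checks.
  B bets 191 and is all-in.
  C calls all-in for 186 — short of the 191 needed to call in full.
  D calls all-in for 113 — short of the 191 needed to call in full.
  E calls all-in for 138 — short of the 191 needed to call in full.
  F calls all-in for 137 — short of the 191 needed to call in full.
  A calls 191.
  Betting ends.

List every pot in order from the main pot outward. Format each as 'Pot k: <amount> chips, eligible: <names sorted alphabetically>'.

Pot 1: 678 chips, eligible: A, B, C, D, E, F
Pot 2: 120 chips, eligible: A, B, C, E, F
Pot 3: 4 chips, eligible: A, B, C, E
Pot 4: 144 chips, eligible: A, B, C
Pot 5: 10 chips, eligible: A, B

Derivation:
Contributions: A=191, B=191, C=186, D=113, E=138, F=137
Pot levels (distinct totals of non-folded players): 113, 137, 138, 186, 191
Layer 1-113: 113 each from A, B, C, D, E, F = 113*6 = 678 chips; eligible A, B, C, D, E, F
Layer 114-137: 24 each from A, B, C, E, F = 24*5 = 120 chips; eligible A, B, C, E, F
Layer 138-138: 1 each from A, B, C, E = 1*4 = 4 chips; eligible A, B, C, E
Layer 139-186: 48 each from A, B, C = 48*3 = 144 chips; eligible A, B, C
Layer 187-191: 5 each from A, B = 5*2 = 10 chips; eligible A, B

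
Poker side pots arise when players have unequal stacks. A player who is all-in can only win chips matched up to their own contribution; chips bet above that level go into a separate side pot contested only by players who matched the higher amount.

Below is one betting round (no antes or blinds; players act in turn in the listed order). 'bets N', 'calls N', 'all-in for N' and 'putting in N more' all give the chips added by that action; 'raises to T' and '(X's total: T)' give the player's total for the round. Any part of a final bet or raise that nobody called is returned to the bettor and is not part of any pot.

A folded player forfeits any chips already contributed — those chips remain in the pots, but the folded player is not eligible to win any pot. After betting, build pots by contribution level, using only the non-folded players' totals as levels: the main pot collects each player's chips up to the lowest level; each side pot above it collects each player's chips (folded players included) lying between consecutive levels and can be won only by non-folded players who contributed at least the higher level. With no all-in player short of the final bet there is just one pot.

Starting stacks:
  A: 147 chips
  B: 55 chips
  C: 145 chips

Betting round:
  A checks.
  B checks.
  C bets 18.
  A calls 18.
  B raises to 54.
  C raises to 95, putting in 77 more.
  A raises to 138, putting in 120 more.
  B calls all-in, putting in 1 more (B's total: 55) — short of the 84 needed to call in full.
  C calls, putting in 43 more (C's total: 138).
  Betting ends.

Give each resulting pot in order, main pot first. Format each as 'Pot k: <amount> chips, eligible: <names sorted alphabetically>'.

Pot 1: 165 chips, eligible: A, B, C
Pot 2: 166 chips, eligible: A, C

Derivation:
Contributions: A=138, B=55, C=138
Pot levels (distinct totals of non-folded players): 55, 138
Layer 1-55: 55 each from A, B, C = 55*3 = 165 chips; eligible A, B, C
Layer 56-138: 83 each from A, C = 83*2 = 166 chips; eligible A, C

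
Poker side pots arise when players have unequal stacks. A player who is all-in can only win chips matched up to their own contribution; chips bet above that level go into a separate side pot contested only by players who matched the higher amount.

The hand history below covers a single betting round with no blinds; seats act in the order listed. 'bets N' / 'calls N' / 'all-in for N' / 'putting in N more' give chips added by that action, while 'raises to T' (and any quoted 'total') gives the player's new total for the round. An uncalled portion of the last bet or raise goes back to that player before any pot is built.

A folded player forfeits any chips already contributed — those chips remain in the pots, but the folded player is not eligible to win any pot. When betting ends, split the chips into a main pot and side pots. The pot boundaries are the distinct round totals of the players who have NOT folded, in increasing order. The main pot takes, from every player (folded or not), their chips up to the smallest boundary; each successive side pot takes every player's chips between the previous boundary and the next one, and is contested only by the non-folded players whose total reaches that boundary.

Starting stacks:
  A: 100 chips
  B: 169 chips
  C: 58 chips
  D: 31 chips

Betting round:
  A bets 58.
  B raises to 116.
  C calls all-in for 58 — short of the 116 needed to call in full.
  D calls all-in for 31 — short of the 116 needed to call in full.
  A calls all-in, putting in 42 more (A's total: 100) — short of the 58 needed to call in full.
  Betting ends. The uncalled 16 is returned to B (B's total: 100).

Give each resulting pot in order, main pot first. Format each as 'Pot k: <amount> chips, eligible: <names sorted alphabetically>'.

Pot 1: 124 chips, eligible: A, B, C, D
Pot 2: 81 chips, eligible: A, B, C
Pot 3: 84 chips, eligible: A, B

Derivation:
Contributions (after 16 returned to B): A=100, B=100, C=58, D=31
Pot levels (distinct totals of non-folded players): 31, 58, 100
Layer 1-31: 31 each from A, B, C, D = 31*4 = 124 chips; eligible A, B, C, D
Layer 32-58: 27 each from A, B, C = 27*3 = 81 chips; eligible A, B, C
Layer 59-100: 42 each from A, B = 42*2 = 84 chips; eligible A, B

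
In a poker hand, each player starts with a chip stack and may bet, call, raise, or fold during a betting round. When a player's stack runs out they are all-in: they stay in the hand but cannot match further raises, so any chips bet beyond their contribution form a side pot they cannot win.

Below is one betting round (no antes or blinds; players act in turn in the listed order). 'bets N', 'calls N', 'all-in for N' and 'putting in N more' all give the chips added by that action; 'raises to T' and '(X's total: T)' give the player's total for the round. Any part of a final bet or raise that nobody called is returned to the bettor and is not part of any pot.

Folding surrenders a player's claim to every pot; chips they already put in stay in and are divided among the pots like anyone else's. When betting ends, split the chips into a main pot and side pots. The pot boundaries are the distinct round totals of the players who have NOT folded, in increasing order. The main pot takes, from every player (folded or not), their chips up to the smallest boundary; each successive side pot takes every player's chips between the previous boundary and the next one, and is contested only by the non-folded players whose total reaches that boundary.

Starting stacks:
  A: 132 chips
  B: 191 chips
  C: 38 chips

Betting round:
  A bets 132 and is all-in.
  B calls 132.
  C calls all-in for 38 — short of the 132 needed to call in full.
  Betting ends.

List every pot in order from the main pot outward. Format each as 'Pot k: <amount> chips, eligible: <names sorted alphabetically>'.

Contributions: A=132, B=132, C=38
Pot levels (distinct totals of non-folded players): 38, 132
Layer 1-38: 38 each from A, B, C = 38*3 = 114 chips; eligible A, B, C
Layer 39-132: 94 each from A, B = 94*2 = 188 chips; eligible A, B

Pot 1: 114 chips, eligible: A, B, C
Pot 2: 188 chips, eligible: A, B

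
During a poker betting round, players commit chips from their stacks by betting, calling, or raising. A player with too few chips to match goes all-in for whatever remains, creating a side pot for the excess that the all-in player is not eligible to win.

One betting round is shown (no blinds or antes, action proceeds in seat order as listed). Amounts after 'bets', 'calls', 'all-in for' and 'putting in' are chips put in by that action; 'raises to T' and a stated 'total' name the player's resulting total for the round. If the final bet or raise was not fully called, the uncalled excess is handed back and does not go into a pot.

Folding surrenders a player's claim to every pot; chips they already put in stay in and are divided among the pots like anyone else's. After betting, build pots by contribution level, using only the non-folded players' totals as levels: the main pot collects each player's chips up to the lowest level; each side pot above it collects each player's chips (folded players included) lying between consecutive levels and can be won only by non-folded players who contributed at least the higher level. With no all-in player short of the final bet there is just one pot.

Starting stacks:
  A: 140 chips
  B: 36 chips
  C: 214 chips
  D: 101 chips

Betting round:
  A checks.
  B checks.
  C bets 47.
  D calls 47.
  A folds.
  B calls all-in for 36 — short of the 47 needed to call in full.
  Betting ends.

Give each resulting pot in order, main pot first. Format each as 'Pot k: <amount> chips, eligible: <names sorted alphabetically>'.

Contributions: B=36, C=47, D=47
Folded: A
Pot levels (distinct totals of non-folded players): 36, 47
Layer 1-36: 36 each from B, C, D = 36*3 = 108 chips; eligible B, C, D
Layer 37-47: 11 each from C, D = 11*2 = 22 chips; eligible C, D

Pot 1: 108 chips, eligible: B, C, D
Pot 2: 22 chips, eligible: C, D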